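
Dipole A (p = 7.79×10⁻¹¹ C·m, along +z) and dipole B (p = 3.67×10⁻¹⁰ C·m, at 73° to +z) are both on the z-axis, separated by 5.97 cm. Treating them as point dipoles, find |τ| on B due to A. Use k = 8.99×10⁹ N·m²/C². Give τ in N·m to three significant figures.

τ ≈ 2.31×10⁻⁶ N·m

The second dipole sits on the axis of the first, so the field there is axial: E₁ = 2kp₁/r³ along +z.
E₁ = 2(8.99×10⁹)(7.79×10⁻¹¹)/(0.0597)³ = 6583 N/C.
Torque on the second dipole: τ = p₂ E₁ sinθ.
τ = (3.67×10⁻¹⁰)(6583)·sin73° = 2.310×10⁻⁶ N·m.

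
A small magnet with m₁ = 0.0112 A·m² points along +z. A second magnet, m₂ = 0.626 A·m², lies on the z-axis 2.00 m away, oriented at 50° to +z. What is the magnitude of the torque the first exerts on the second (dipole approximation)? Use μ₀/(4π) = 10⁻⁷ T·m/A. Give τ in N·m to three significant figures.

τ ≈ 1.34×10⁻¹⁰ N·m

Dipole B is on the axis of dipole A, so B₁ there is axial: B₁ = (μ₀/4π)·2m₁/r³ along +z.
B₁ = 2(10⁻⁷)(0.0112)/(2.00)³ = 2.800×10⁻¹⁰ T.
τ = m₂ B₁ sinθ.
τ = (0.626)(2.800×10⁻¹⁰)·sin50° = 1.343×10⁻¹⁰ N·m.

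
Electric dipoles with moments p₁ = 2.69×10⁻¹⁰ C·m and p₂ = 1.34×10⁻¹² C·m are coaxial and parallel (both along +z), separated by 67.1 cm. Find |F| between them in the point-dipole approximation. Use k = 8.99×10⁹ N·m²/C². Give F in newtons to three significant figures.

On-axis field of dipole 1 at distance r: E = 2kp₁/r³. Force on dipole 2 is F = p₂·dE/dr (gradient along axis).
dE/dr = −6kp₁/r⁴, so |F| = 6kp₁p₂/r⁴ (attractive for aligned moments).
F = 6(8.99×10⁹)(2.69×10⁻¹⁰)(1.34×10⁻¹²)/(0.671)⁴ = 9.591×10⁻¹¹ N.

F ≈ 9.59×10⁻¹¹ N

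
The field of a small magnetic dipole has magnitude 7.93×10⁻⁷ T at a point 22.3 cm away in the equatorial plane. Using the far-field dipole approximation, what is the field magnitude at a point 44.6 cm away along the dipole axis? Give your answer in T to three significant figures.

Dipole fields scale as 1/r³ in the far field.
The axial field is twice the equatorial field at the same r, so the geometry factor is 2/1.
B₂ = B₁ · (2/1) · (r₁/r₂)³ = 7.93×10⁻⁷ · 2 · (22.3/44.6)³.
(r₁/r₂)³ = (0.5)³ = 0.125.
B₂ ≈ 1.982×10⁻⁷ T.

B ≈ 1.98×10⁻⁷ T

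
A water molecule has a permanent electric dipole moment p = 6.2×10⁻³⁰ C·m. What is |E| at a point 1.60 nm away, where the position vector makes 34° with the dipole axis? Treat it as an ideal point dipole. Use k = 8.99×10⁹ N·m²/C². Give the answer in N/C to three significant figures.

At angle θ the dipole field magnitude is E = (kp/r³)·√(1 + 3cos²θ).
kp/r³ = (8.99×10⁹)(6.20×10⁻³⁰) / (1.60×10⁻⁹)³ = 1.361×10⁷ N/C.
√(1 + 3cos²34°) = √(1 + 3·0.6873) = √3.0619 ≈ 1.7498.
E ≈ 1.361×10⁷ × 1.750 = 2.381×10⁷ N/C.

E ≈ 2.38×10⁷ N/C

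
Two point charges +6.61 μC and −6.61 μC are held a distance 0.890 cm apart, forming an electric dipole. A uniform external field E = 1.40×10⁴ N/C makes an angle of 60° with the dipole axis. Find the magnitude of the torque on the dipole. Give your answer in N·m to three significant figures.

Dipole moment p = qd = (6.61×10⁻⁶ C)(0.00890 m) = 5.883×10⁻⁸ C·m.
Torque on an electric dipole: τ = pE sinθ.
τ = (5.883×10⁻⁸)(1.40×10⁴)·sin60° = 7.133×10⁻⁴ N·m.

τ ≈ 7.13×10⁻⁴ N·m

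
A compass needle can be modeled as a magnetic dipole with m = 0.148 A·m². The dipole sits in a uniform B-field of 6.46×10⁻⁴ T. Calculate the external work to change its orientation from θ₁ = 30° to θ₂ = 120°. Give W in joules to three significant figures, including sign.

W ≈ 1.31×10⁻⁴ J

W_ext = ΔU = −mB cosθ₂ + mB cosθ₁ = mB(cosθ₁ − cosθ₂).
W = (0.148)(6.46×10⁻⁴)·(cos30° − cos120°) = (9.561×10⁻⁵)·(+1.3660) = 1.306×10⁻⁴ J.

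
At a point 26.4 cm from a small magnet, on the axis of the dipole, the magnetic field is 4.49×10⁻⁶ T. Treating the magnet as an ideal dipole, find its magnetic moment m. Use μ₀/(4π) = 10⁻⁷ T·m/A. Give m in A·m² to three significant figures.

On axis B = (μ₀/4π)·2m/r³, so m = Br³·4π/(μ₀·2).
m = (4.49×10⁻⁶)·(0.264)³ / (2·10⁻⁷) = 0.4131 A·m².

m ≈ 0.413 A·m²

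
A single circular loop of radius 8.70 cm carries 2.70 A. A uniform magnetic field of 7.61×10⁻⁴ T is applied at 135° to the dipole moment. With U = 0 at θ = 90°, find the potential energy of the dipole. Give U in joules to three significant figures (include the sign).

Magnetic moment m = IA = Iπa² = (2.70)·π·(0.0870)² = 0.0642 A·m².
U = −m·B = −mB cosθ.
U = −(0.0642)(7.61×10⁻⁴)·cos135° = 3.455×10⁻⁵ J.

U ≈ 3.45×10⁻⁵ J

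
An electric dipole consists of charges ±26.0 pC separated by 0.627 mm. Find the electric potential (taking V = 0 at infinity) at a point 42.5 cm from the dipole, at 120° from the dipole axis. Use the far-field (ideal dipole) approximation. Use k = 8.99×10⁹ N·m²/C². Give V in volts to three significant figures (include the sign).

V ≈ -4.06×10⁻⁴ V

Dipole moment p = qd = (2.60×10⁻¹¹ C)(6.27×10⁻⁴ m) = 1.63×10⁻¹⁴ C·m.
The dipole potential is V = kp cosθ / r².
V = (8.99×10⁹)(1.63×10⁻¹⁴)·cos120° / (0.425)² = -4.056×10⁻⁴ V.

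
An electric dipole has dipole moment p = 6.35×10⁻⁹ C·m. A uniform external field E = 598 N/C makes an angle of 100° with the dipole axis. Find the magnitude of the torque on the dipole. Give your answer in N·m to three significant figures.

τ ≈ 3.74×10⁻⁶ N·m

Torque on an electric dipole: τ = pE sinθ.
τ = (6.35×10⁻⁹)(598)·sin100° = 3.740×10⁻⁶ N·m.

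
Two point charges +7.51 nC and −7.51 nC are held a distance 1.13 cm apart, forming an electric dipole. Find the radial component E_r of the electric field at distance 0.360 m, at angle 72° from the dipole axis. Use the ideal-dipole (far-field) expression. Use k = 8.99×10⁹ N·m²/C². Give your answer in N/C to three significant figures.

Dipole moment p = qd = (7.51×10⁻⁹ C)(0.0113 m) = 8.486×10⁻¹¹ C·m.
For a dipole, E_r = (2kp cosθ)/r³.
kp/r³ = (8.99×10⁹)(8.486×10⁻¹¹)/(0.360)³ = 16.35 N/C.
E_r = 2·16.35·cos72° = 10.11 N/C.

E_r ≈ 10.1 N/C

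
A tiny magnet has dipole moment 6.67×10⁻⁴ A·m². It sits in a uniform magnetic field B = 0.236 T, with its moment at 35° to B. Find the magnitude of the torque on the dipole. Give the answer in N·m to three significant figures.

τ ≈ 9.03×10⁻⁵ N·m

Torque on a magnetic dipole: τ = mB sinθ.
τ = (6.67×10⁻⁴)(0.236)·sin35° = 9.029×10⁻⁵ N·m.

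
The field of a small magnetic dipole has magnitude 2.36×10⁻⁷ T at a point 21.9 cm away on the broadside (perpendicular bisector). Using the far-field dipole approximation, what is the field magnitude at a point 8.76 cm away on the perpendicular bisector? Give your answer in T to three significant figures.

Dipole fields scale as 1/r³ in the far field; the geometry is the same at both points.
B₂ = B₁ · (r₁/r₂)³ = 2.36×10⁻⁷ · (21.9/8.76)³.
(r₁/r₂)³ = (2.5)³ = 15.62.
B₂ ≈ 3.688×10⁻⁶ T.

B ≈ 3.69×10⁻⁶ T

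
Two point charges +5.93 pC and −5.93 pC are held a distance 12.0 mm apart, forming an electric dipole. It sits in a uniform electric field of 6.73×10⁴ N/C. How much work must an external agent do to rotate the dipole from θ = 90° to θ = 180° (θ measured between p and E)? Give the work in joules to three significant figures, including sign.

Dipole moment p = qd = (5.93×10⁻¹² C)(0.0120 m) = 7.116×10⁻¹⁴ C·m.
W_ext = ΔU = U(θ₂) − U(θ₁) = −pE cosθ₂ − (−pE cosθ₁) = pE(cosθ₁ − cosθ₂).
W = (7.116×10⁻¹⁴)(6.73×10⁴)·(cos90° − cos180°) = (4.789×10⁻⁹)·(+1.0000) = 4.789×10⁻⁹ J.

W ≈ 4.79×10⁻⁹ J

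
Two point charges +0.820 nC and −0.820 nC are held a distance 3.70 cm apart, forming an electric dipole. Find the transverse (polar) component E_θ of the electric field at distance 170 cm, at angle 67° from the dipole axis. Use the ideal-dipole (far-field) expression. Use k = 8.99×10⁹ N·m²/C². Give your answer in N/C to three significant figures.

Dipole moment p = qd = (8.20×10⁻¹⁰ C)(0.0370 m) = 3.034×10⁻¹¹ C·m.
For a dipole, E_θ = (kp sinθ)/r³.
kp/r³ = (8.99×10⁹)(3.034×10⁻¹¹)/(1.70)³ = 0.05552 N/C.
E_θ = 0.05552·sin67° = 0.05110 N/C.

E_θ ≈ 0.0511 N/C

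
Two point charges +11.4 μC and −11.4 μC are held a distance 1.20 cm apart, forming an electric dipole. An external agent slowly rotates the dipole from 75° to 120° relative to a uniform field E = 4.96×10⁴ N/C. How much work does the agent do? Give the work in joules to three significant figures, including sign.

W ≈ 0.00515 J

Dipole moment p = qd = (1.14×10⁻⁵ C)(0.0120 m) = 1.368×10⁻⁷ C·m.
W_ext = ΔU = U(θ₂) − U(θ₁) = −pE cosθ₂ − (−pE cosθ₁) = pE(cosθ₁ − cosθ₂).
W = (1.368×10⁻⁷)(4.96×10⁴)·(cos75° − cos120°) = (0.006785)·(+0.7588) = 0.005149 J.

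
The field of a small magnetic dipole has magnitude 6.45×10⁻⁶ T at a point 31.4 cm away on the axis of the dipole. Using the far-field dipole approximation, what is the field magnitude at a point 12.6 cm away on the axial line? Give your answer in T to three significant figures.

B ≈ 9.98×10⁻⁵ T

Dipole fields scale as 1/r³ in the far field; the geometry is the same at both points.
B₂ = B₁ · (r₁/r₂)³ = 6.45×10⁻⁶ · (31.4/12.6)³.
(r₁/r₂)³ = (2.492)³ = 15.48.
B₂ ≈ 9.982×10⁻⁵ T.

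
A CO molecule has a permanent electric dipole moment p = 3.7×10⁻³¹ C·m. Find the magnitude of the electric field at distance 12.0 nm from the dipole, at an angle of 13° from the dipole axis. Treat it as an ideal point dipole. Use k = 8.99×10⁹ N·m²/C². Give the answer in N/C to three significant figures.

At angle θ the dipole field magnitude is E = (kp/r³)·√(1 + 3cos²θ).
kp/r³ = (8.99×10⁹)(3.70×10⁻³¹) / (1.20×10⁻⁸)³ = 1925 N/C.
√(1 + 3cos²13°) = √(1 + 3·0.9494) = √3.8482 ≈ 1.9617.
E ≈ 1925 × 1.962 = 3776 N/C.

E ≈ 3780 N/C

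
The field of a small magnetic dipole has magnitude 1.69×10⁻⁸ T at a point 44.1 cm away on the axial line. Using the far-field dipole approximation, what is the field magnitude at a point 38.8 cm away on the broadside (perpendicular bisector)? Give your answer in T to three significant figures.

Dipole fields scale as 1/r³ in the far field.
The axial field is twice the equatorial field at the same r, so the geometry factor is 1/2.
B₂ = B₁ · (1/2) · (r₁/r₂)³ = 1.69×10⁻⁸ · 0.5 · (44.1/38.8)³.
(r₁/r₂)³ = (1.137)³ = 1.468.
B₂ ≈ 1.241×10⁻⁸ T.

B ≈ 1.24×10⁻⁸ T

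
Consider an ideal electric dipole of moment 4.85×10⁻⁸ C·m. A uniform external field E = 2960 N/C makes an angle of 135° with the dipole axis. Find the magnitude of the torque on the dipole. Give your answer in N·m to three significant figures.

τ ≈ 1.02×10⁻⁴ N·m

Torque on an electric dipole: τ = pE sinθ.
τ = (4.85×10⁻⁸)(2960)·sin135° = 1.015×10⁻⁴ N·m.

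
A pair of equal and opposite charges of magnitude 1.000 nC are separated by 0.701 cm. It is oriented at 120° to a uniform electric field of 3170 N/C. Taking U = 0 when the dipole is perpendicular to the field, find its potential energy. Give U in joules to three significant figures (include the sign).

Dipole moment p = qd = (1.00×10⁻⁹ C)(0.00701 m) = 7.01×10⁻¹² C·m.
U = −p·E = −pE cosθ.
U = −(7.01×10⁻¹²)(3170)·cos120° = 1.111×10⁻⁸ J.

U ≈ 1.11×10⁻⁸ J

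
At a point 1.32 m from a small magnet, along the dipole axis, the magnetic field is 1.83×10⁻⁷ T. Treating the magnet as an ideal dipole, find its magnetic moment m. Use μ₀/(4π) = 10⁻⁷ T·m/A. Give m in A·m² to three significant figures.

On axis B = (μ₀/4π)·2m/r³, so m = Br³·4π/(μ₀·2).
m = (1.83×10⁻⁷)·(1.32)³ / (2·10⁻⁷) = 2.104 A·m².

m ≈ 2.10 A·m²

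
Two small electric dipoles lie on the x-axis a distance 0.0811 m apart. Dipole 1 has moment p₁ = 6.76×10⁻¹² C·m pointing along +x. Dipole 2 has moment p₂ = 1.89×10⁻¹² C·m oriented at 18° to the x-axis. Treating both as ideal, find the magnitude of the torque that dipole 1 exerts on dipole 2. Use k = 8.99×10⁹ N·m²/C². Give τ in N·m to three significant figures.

The second dipole sits on the axis of the first, so the field there is axial: E₁ = 2kp₁/r³ along +x.
E₁ = 2(8.99×10⁹)(6.76×10⁻¹²)/(0.0811)³ = 227.9 N/C.
Torque on the second dipole: τ = p₂ E₁ sinθ.
τ = (1.89×10⁻¹²)(227.9)·sin18° = 1.331×10⁻¹⁰ N·m.

τ ≈ 1.33×10⁻¹⁰ N·m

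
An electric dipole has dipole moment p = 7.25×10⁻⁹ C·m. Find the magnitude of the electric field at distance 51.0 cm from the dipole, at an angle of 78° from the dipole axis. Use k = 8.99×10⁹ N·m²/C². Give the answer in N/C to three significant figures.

At angle θ the dipole field magnitude is E = (kp/r³)·√(1 + 3cos²θ).
kp/r³ = (8.99×10⁹)(7.25×10⁻⁹) / (0.510)³ = 491.3 N/C.
√(1 + 3cos²78°) = √(1 + 3·0.0432) = √1.1297 ≈ 1.0629.
E ≈ 491.3 × 1.063 = 522.2 N/C.

E ≈ 522 N/C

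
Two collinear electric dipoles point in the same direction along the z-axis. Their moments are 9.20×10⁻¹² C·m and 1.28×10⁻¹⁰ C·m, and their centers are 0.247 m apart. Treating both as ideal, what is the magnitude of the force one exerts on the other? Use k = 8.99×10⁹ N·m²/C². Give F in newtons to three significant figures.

On-axis field of dipole 1 at distance r: E = 2kp₁/r³. Force on dipole 2 is F = p₂·dE/dr (gradient along axis).
dE/dr = −6kp₁/r⁴, so |F| = 6kp₁p₂/r⁴ (attractive for aligned moments).
F = 6(8.99×10⁹)(9.20×10⁻¹²)(1.28×10⁻¹⁰)/(0.247)⁴ = 1.707×10⁻⁸ N.

F ≈ 1.71×10⁻⁸ N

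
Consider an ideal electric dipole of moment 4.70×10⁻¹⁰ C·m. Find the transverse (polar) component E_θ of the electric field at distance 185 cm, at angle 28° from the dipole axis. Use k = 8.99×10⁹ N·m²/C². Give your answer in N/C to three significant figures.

For a dipole, E_θ = (kp sinθ)/r³.
kp/r³ = (8.99×10⁹)(4.70×10⁻¹⁰)/(1.85)³ = 0.6673 N/C.
E_θ = 0.6673·sin28° = 0.3133 N/C.

E_θ ≈ 0.313 N/C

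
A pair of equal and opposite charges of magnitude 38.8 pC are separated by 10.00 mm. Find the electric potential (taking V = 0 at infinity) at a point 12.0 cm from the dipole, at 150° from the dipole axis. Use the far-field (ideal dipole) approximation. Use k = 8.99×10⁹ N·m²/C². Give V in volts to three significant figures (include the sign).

Dipole moment p = qd = (3.88×10⁻¹¹ C)(0.0100 m) = 3.88×10⁻¹³ C·m.
The dipole potential is V = kp cosθ / r².
V = (8.99×10⁹)(3.88×10⁻¹³)·cos150° / (0.120)² = -0.2098 V.

V ≈ -0.210 V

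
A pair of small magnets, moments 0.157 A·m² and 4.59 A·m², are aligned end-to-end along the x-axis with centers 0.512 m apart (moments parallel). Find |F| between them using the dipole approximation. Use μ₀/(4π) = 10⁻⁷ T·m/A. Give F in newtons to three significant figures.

F ≈ 6.29×10⁻⁶ N

On-axis B of dipole 1: B = (μ₀/4π)·2m₁/r³. Force on dipole 2: F = m₂·dB/dr.
dB/dr = −(μ₀/4π)·6m₁/r⁴, so |F| = (μ₀/4π)·6m₁m₂/r⁴.
F = 6(10⁻⁷)(0.157)(4.59)/(0.512)⁴ = 6.292×10⁻⁶ N.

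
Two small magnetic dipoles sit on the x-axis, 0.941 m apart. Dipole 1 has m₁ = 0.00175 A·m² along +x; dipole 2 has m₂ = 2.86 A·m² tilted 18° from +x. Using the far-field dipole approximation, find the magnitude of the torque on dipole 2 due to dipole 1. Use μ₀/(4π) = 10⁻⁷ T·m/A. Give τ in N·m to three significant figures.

τ ≈ 3.71×10⁻¹⁰ N·m

Dipole B is on the axis of dipole A, so B₁ there is axial: B₁ = (μ₀/4π)·2m₁/r³ along +x.
B₁ = 2(10⁻⁷)(0.00175)/(0.941)³ = 4.200×10⁻¹⁰ T.
τ = m₂ B₁ sinθ.
τ = (2.86)(4.200×10⁻¹⁰)·sin18° = 3.712×10⁻¹⁰ N·m.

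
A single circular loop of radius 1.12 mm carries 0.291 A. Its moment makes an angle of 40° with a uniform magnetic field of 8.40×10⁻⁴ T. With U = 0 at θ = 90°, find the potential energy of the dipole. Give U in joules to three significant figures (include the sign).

Magnetic moment m = IA = Iπa² = (0.291)·π·(0.00112)² = 1.147×10⁻⁶ A·m².
U = −m·B = −mB cosθ.
U = −(1.147×10⁻⁶)(8.40×10⁻⁴)·cos40° = -7.381×10⁻¹⁰ J.

U ≈ -7.38×10⁻¹⁰ J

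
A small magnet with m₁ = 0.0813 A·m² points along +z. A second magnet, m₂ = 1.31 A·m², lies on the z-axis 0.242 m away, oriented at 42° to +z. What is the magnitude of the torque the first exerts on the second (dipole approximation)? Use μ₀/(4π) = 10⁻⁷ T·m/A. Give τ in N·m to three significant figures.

Dipole B is on the axis of dipole A, so B₁ there is axial: B₁ = (μ₀/4π)·2m₁/r³ along +z.
B₁ = 2(10⁻⁷)(0.0813)/(0.242)³ = 1.147×10⁻⁶ T.
τ = m₂ B₁ sinθ.
τ = (1.31)(1.147×10⁻⁶)·sin42° = 1.006×10⁻⁶ N·m.

τ ≈ 1.01×10⁻⁶ N·m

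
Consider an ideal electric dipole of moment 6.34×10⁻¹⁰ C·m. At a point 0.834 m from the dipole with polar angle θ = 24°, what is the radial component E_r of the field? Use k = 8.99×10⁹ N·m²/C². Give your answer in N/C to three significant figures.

E_r ≈ 18.0 N/C

For a dipole, E_r = (2kp cosθ)/r³.
kp/r³ = (8.99×10⁹)(6.34×10⁻¹⁰)/(0.834)³ = 9.825 N/C.
E_r = 2·9.825·cos24° = 17.95 N/C.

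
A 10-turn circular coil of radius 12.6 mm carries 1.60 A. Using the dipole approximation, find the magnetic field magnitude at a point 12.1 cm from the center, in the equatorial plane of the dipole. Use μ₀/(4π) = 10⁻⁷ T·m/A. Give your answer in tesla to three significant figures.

B ≈ 4.50×10⁻⁷ T

m = NIA = NIπa² = 10·(1.60)·π·(0.0126)² = 0.00798 A·m².
In the equatorial plane B = (μ₀/4π)·m/r³ (half the axial value).
B = (10⁻⁷)·(0.00798) / (0.121)³ = 4.505×10⁻⁷ T.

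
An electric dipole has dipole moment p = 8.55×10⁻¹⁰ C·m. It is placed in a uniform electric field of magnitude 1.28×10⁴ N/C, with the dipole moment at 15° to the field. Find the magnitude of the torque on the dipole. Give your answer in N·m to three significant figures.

τ ≈ 2.83×10⁻⁶ N·m

Torque on an electric dipole: τ = pE sinθ.
τ = (8.55×10⁻¹⁰)(1.28×10⁴)·sin15° = 2.833×10⁻⁶ N·m.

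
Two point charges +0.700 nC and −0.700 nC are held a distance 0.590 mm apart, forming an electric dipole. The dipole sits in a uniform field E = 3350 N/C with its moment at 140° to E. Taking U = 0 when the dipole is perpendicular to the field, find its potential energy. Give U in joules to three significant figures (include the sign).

Dipole moment p = qd = (7.00×10⁻¹⁰ C)(5.90×10⁻⁴ m) = 4.13×10⁻¹³ C·m.
U = −p·E = −pE cosθ.
U = −(4.13×10⁻¹³)(3350)·cos140° = 1.060×10⁻⁹ J.

U ≈ 1.06×10⁻⁹ J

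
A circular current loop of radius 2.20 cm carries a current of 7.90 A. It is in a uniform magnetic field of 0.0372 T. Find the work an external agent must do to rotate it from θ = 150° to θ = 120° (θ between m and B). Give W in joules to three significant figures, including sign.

Magnetic moment m = IA = Iπa² = (7.90)·π·(0.0220)² = 0.01201 A·m².
W_ext = ΔU = −mB cosθ₂ + mB cosθ₁ = mB(cosθ₁ − cosθ₂).
W = (0.01201)(0.0372)·(cos150° − cos120°) = (4.468×10⁻⁴)·(-0.3660) = -1.635×10⁻⁴ J.

W ≈ -1.64×10⁻⁴ J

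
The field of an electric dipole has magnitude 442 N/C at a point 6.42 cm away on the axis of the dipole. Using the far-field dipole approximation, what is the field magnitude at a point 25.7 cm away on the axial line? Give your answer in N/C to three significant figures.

Dipole fields scale as 1/r³ in the far field; the geometry is the same at both points.
E₂ = E₁ · (r₁/r₂)³ = 442 · (6.42/25.7)³.
(r₁/r₂)³ = (0.2498)³ = 0.01559.
E₂ ≈ 6.890 N/C.

E ≈ 6.89 N/C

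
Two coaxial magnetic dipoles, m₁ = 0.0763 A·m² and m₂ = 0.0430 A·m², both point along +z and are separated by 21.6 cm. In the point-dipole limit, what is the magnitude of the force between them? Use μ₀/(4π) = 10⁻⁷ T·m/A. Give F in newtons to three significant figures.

F ≈ 9.04×10⁻⁷ N

On-axis B of dipole 1: B = (μ₀/4π)·2m₁/r³. Force on dipole 2: F = m₂·dB/dr.
dB/dr = −(μ₀/4π)·6m₁/r⁴, so |F| = (μ₀/4π)·6m₁m₂/r⁴.
F = 6(10⁻⁷)(0.0763)(0.0430)/(0.216)⁴ = 9.043×10⁻⁷ N.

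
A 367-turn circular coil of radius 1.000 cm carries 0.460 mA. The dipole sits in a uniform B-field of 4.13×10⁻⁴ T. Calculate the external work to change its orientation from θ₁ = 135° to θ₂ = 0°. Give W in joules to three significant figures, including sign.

m = NIA = NIπa² = 367·(4.60×10⁻⁴)·π·(0.0100)² = 5.304×10⁻⁵ A·m².
W_ext = ΔU = −mB cosθ₂ + mB cosθ₁ = mB(cosθ₁ − cosθ₂).
W = (5.304×10⁻⁵)(4.13×10⁻⁴)·(cos135° − cos0°) = (2.191×10⁻⁸)·(-1.7071) = -3.740×10⁻⁸ J.

W ≈ -3.74×10⁻⁸ J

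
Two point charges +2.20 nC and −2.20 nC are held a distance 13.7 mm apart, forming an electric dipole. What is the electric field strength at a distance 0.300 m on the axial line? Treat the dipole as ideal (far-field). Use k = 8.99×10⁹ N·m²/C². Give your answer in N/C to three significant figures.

Dipole moment p = qd = (2.20×10⁻⁹ C)(0.0137 m) = 3.014×10⁻¹¹ C·m.
On the dipole axis E = 2kp/r³.
E = 2·(8.99×10⁹)(3.014×10⁻¹¹) / (0.300)³ = 20.07 N/C.

E ≈ 20.1 N/C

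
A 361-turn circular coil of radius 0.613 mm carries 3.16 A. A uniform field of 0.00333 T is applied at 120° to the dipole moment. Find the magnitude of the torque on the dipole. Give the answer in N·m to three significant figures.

τ ≈ 3.88×10⁻⁶ N·m

m = NIA = NIπa² = 361·(3.16)·π·(6.13×10⁻⁴)² = 0.001347 A·m².
Torque on a magnetic dipole: τ = mB sinθ.
τ = (0.001347)(0.00333)·sin120° = 3.885×10⁻⁶ N·m.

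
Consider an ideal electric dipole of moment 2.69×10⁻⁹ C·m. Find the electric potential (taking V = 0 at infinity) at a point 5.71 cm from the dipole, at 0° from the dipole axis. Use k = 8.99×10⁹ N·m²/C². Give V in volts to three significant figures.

V ≈ 7420 V

The dipole potential is V = kp cosθ / r².
V = (8.99×10⁹)(2.69×10⁻⁹)·cos0° / (0.0571)² = 7417 V.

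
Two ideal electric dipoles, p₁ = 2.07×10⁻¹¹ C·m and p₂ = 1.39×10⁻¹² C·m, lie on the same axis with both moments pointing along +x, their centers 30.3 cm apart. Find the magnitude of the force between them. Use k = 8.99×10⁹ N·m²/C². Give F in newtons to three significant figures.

On-axis field of dipole 1 at distance r: E = 2kp₁/r³. Force on dipole 2 is F = p₂·dE/dr (gradient along axis).
dE/dr = −6kp₁/r⁴, so |F| = 6kp₁p₂/r⁴ (attractive for aligned moments).
F = 6(8.99×10⁹)(2.07×10⁻¹¹)(1.39×10⁻¹²)/(0.303)⁴ = 1.841×10⁻¹⁰ N.

F ≈ 1.84×10⁻¹⁰ N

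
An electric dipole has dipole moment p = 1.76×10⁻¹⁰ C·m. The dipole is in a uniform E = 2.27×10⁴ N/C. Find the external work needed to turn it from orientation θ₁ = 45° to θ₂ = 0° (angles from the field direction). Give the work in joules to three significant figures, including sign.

W_ext = ΔU = U(θ₂) − U(θ₁) = −pE cosθ₂ − (−pE cosθ₁) = pE(cosθ₁ − cosθ₂).
W = (1.76×10⁻¹⁰)(2.27×10⁴)·(cos45° − cos0°) = (3.995×10⁻⁶)·(-0.2929) = -1.170×10⁻⁶ J.

W ≈ -1.17×10⁻⁶ J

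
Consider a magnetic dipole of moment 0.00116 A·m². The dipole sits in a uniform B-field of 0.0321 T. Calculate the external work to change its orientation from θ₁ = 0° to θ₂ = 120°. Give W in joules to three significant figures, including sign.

W ≈ 5.59×10⁻⁵ J

W_ext = ΔU = −mB cosθ₂ + mB cosθ₁ = mB(cosθ₁ − cosθ₂).
W = (0.00116)(0.0321)·(cos0° − cos120°) = (3.724×10⁻⁵)·(+1.5000) = 5.585×10⁻⁵ J.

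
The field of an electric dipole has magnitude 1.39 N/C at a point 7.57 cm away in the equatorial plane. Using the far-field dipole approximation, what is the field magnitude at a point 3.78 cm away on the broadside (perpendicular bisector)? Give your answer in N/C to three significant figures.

Dipole fields scale as 1/r³ in the far field; the geometry is the same at both points.
E₂ = E₁ · (r₁/r₂)³ = 1.39 · (7.57/3.78)³.
(r₁/r₂)³ = (2.003)³ = 8.032.
E₂ ≈ 11.16 N/C.

E ≈ 11.2 N/C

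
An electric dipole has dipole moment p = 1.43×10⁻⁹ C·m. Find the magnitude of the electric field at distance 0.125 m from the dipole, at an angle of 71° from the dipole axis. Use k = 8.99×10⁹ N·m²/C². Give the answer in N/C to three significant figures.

At angle θ the dipole field magnitude is E = (kp/r³)·√(1 + 3cos²θ).
kp/r³ = (8.99×10⁹)(1.43×10⁻⁹) / (0.125)³ = 6582 N/C.
√(1 + 3cos²71°) = √(1 + 3·0.1060) = √1.3180 ≈ 1.1480.
E ≈ 6582 × 1.148 = 7557 N/C.

E ≈ 7560 N/C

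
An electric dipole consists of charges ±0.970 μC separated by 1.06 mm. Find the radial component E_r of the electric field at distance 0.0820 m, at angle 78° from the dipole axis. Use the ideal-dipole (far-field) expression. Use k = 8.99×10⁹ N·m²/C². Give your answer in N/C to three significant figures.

E_r ≈ 6970 N/C

Dipole moment p = qd = (9.70×10⁻⁷ C)(0.00106 m) = 1.028×10⁻⁹ C·m.
For a dipole, E_r = (2kp cosθ)/r³.
kp/r³ = (8.99×10⁹)(1.028×10⁻⁹)/(0.0820)³ = 1.676×10⁴ N/C.
E_r = 2·1.676×10⁴·cos78° = 6970 N/C.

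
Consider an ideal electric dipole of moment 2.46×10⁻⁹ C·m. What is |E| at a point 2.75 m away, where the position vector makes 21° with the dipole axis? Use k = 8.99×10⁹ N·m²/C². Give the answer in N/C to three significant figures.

At angle θ the dipole field magnitude is E = (kp/r³)·√(1 + 3cos²θ).
kp/r³ = (8.99×10⁹)(2.46×10⁻⁹) / (2.75)³ = 1.063 N/C.
√(1 + 3cos²21°) = √(1 + 3·0.8716) = √3.6147 ≈ 1.9012.
E ≈ 1.063 × 1.901 = 2.022 N/C.

E ≈ 2.02 N/C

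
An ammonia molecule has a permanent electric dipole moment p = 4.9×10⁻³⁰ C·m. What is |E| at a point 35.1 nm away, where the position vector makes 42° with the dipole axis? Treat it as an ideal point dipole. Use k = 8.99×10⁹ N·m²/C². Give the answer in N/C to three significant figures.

E ≈ 1660 N/C

At angle θ the dipole field magnitude is E = (kp/r³)·√(1 + 3cos²θ).
kp/r³ = (8.99×10⁹)(4.90×10⁻³⁰) / (3.51×10⁻⁸)³ = 1019 N/C.
√(1 + 3cos²42°) = √(1 + 3·0.5523) = √2.6568 ≈ 1.6300.
E ≈ 1019 × 1.630 = 1660 N/C.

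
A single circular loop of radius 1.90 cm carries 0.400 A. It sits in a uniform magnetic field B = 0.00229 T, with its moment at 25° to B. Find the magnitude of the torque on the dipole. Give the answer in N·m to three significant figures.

Magnetic moment m = IA = Iπa² = (0.400)·π·(0.0190)² = 4.536×10⁻⁴ A·m².
Torque on a magnetic dipole: τ = mB sinθ.
τ = (4.536×10⁻⁴)(0.00229)·sin25° = 4.390×10⁻⁷ N·m.

τ ≈ 4.39×10⁻⁷ N·m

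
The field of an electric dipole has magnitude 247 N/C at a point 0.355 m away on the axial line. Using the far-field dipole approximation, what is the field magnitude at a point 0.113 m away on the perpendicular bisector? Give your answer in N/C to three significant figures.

E ≈ 3830 N/C

Dipole fields scale as 1/r³ in the far field.
The axial field is twice the equatorial field at the same r, so the geometry factor is 1/2.
E₂ = E₁ · (1/2) · (r₁/r₂)³ = 247 · 0.5 · (0.355/0.113)³.
(r₁/r₂)³ = (3.142)³ = 31.01.
E₂ ≈ 3829 N/C.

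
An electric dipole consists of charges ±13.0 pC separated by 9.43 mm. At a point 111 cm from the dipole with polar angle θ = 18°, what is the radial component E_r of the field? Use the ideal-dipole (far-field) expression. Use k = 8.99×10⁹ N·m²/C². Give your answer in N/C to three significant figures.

E_r ≈ 0.00153 N/C

Dipole moment p = qd = (1.30×10⁻¹¹ C)(0.00943 m) = 1.226×10⁻¹³ C·m.
For a dipole, E_r = (2kp cosθ)/r³.
kp/r³ = (8.99×10⁹)(1.226×10⁻¹³)/(1.11)³ = 8.059×10⁻⁴ N/C.
E_r = 2·8.059×10⁻⁴·cos18° = 0.001533 N/C.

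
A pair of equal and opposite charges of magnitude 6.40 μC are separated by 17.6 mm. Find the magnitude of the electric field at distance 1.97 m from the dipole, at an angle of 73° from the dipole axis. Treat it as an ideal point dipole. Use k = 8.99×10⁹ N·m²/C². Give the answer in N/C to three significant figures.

Dipole moment p = qd = (6.40×10⁻⁶ C)(0.0176 m) = 1.126×10⁻⁷ C·m.
At angle θ the dipole field magnitude is E = (kp/r³)·√(1 + 3cos²θ).
kp/r³ = (8.99×10⁹)(1.126×10⁻⁷) / (1.97)³ = 132.4 N/C.
√(1 + 3cos²73°) = √(1 + 3·0.0855) = √1.2564 ≈ 1.1209.
E ≈ 132.4 × 1.121 = 148.4 N/C.

E ≈ 148 N/C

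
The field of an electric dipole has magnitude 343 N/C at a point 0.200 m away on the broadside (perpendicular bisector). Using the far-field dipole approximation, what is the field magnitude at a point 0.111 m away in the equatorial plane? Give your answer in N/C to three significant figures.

E ≈ 2010 N/C

Dipole fields scale as 1/r³ in the far field; the geometry is the same at both points.
E₂ = E₁ · (r₁/r₂)³ = 343 · (0.200/0.111)³.
(r₁/r₂)³ = (1.802)³ = 5.85.
E₂ ≈ 2006 N/C.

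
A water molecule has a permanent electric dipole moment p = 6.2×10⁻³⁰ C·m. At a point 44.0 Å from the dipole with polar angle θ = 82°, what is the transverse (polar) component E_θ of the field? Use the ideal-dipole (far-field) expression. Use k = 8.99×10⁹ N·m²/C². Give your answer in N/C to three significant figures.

For a dipole, E_θ = (kp sinθ)/r³.
kp/r³ = (8.99×10⁹)(6.20×10⁻³⁰)/(4.40×10⁻⁹)³ = 6.543×10⁵ N/C.
E_θ = 6.543×10⁵·sin82° = 6.480×10⁵ N/C.

E_θ ≈ 6.48×10⁵ N/C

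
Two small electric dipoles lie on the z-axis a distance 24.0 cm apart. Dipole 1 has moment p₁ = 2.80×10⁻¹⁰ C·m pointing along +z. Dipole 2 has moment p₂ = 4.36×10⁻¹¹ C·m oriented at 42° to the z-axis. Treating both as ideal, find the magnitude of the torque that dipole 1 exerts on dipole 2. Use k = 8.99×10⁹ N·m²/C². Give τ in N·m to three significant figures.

The second dipole sits on the axis of the first, so the field there is axial: E₁ = 2kp₁/r³ along +z.
E₁ = 2(8.99×10⁹)(2.80×10⁻¹⁰)/(0.240)³ = 364.2 N/C.
Torque on the second dipole: τ = p₂ E₁ sinθ.
τ = (4.36×10⁻¹¹)(364.2)·sin42° = 1.062×10⁻⁸ N·m.

τ ≈ 1.06×10⁻⁸ N·m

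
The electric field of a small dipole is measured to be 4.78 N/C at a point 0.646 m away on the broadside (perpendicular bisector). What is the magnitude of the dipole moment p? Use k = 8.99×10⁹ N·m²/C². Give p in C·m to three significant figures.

p ≈ 1.43×10⁻¹⁰ C·m

In the equatorial plane E = kp/r³, so p = Er³/(k).
p = (4.78)·(0.646)³ / (8.99×10⁹) = 1.433×10⁻¹⁰ C·m.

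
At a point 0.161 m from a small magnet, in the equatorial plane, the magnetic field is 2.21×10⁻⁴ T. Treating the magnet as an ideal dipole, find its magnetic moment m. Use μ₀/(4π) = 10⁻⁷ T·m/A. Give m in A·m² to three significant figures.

m ≈ 9.22 A·m²

In the equatorial plane B = (μ₀/4π)·m/r³, so m = Br³·4π/(μ₀).
m = (2.21×10⁻⁴)·(0.161)³ / (10⁻⁷) = 9.223 A·m².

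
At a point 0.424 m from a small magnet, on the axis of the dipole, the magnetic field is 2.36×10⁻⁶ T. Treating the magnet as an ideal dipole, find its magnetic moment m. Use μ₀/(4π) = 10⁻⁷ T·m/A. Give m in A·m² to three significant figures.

On axis B = (μ₀/4π)·2m/r³, so m = Br³·4π/(μ₀·2).
m = (2.36×10⁻⁶)·(0.424)³ / (2·10⁻⁷) = 0.8995 A·m².

m ≈ 0.899 A·m²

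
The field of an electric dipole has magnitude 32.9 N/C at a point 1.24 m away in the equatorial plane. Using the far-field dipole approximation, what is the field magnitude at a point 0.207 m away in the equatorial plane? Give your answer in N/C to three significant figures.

E ≈ 7070 N/C

Dipole fields scale as 1/r³ in the far field; the geometry is the same at both points.
E₂ = E₁ · (r₁/r₂)³ = 32.9 · (1.24/0.207)³.
(r₁/r₂)³ = (5.99)³ = 215.
E₂ ≈ 7072 N/C.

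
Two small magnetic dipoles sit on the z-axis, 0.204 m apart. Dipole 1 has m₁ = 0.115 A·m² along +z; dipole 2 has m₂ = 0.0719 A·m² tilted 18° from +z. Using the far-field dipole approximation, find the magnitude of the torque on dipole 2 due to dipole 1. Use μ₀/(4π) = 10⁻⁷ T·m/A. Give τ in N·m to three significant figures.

τ ≈ 6.02×10⁻⁸ N·m

Dipole B is on the axis of dipole A, so B₁ there is axial: B₁ = (μ₀/4π)·2m₁/r³ along +z.
B₁ = 2(10⁻⁷)(0.115)/(0.204)³ = 2.709×10⁻⁶ T.
τ = m₂ B₁ sinθ.
τ = (0.0719)(2.709×10⁻⁶)·sin18° = 6.019×10⁻⁸ N·m.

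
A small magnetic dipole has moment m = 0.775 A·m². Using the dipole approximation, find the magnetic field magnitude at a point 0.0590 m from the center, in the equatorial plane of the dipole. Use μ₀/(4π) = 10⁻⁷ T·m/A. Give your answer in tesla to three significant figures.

In the equatorial plane B = (μ₀/4π)·m/r³ (half the axial value).
B = (10⁻⁷)·(0.775) / (0.0590)³ = 3.774×10⁻⁴ T.

B ≈ 3.77×10⁻⁴ T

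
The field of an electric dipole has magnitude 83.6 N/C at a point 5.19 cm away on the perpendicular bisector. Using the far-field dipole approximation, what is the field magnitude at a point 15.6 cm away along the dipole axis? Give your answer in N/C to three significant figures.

E ≈ 6.16 N/C

Dipole fields scale as 1/r³ in the far field.
The axial field is twice the equatorial field at the same r, so the geometry factor is 2/1.
E₂ = E₁ · (2/1) · (r₁/r₂)³ = 83.6 · 2 · (5.19/15.6)³.
(r₁/r₂)³ = (0.3327)³ = 0.03682.
E₂ ≈ 6.157 N/C.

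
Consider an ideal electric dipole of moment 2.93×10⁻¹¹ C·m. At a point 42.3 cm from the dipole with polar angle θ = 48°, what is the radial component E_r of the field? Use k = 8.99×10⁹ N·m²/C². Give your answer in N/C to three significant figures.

For a dipole, E_r = (2kp cosθ)/r³.
kp/r³ = (8.99×10⁹)(2.93×10⁻¹¹)/(0.423)³ = 3.480 N/C.
E_r = 2·3.480·cos48° = 4.657 N/C.

E_r ≈ 4.66 N/C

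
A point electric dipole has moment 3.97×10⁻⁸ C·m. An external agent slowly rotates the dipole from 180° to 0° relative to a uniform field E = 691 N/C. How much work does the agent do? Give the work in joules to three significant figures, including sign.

W ≈ -5.49×10⁻⁵ J

W_ext = ΔU = U(θ₂) − U(θ₁) = −pE cosθ₂ − (−pE cosθ₁) = pE(cosθ₁ − cosθ₂).
W = (3.97×10⁻⁸)(691)·(cos180° − cos0°) = (2.743×10⁻⁵)·(-2.0000) = -5.487×10⁻⁵ J.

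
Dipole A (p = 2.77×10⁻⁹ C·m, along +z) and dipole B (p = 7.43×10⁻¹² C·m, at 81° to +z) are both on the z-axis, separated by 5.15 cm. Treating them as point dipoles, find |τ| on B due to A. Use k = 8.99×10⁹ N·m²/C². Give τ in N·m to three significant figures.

τ ≈ 2.68×10⁻⁶ N·m

The second dipole sits on the axis of the first, so the field there is axial: E₁ = 2kp₁/r³ along +z.
E₁ = 2(8.99×10⁹)(2.77×10⁻⁹)/(0.0515)³ = 3.646×10⁵ N/C.
Torque on the second dipole: τ = p₂ E₁ sinθ.
τ = (7.43×10⁻¹²)(3.646×10⁵)·sin81° = 2.676×10⁻⁶ N·m.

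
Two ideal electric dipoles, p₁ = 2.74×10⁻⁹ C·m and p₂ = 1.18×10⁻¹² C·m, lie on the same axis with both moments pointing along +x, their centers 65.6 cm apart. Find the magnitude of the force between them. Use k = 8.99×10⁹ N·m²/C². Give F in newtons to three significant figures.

F ≈ 9.42×10⁻¹⁰ N

On-axis field of dipole 1 at distance r: E = 2kp₁/r³. Force on dipole 2 is F = p₂·dE/dr (gradient along axis).
dE/dr = −6kp₁/r⁴, so |F| = 6kp₁p₂/r⁴ (attractive for aligned moments).
F = 6(8.99×10⁹)(2.74×10⁻⁹)(1.18×10⁻¹²)/(0.656)⁴ = 9.417×10⁻¹⁰ N.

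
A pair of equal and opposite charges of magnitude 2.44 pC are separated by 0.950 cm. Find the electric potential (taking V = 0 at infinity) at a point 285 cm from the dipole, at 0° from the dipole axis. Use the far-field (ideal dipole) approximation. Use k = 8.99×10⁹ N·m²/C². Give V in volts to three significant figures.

Dipole moment p = qd = (2.44×10⁻¹² C)(0.00950 m) = 2.318×10⁻¹⁴ C·m.
The dipole potential is V = kp cosθ / r².
V = (8.99×10⁹)(2.318×10⁻¹⁴)·cos0° / (2.85)² = 2.566×10⁻⁵ V.

V ≈ 2.57×10⁻⁵ V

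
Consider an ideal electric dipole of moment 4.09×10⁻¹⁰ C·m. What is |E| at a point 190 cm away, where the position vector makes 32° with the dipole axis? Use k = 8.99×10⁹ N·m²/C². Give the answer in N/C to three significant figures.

E ≈ 0.953 N/C

At angle θ the dipole field magnitude is E = (kp/r³)·√(1 + 3cos²θ).
kp/r³ = (8.99×10⁹)(4.09×10⁻¹⁰) / (1.90)³ = 0.5361 N/C.
√(1 + 3cos²32°) = √(1 + 3·0.7192) = √3.1576 ≈ 1.7770.
E ≈ 0.5361 × 1.777 = 0.9526 N/C.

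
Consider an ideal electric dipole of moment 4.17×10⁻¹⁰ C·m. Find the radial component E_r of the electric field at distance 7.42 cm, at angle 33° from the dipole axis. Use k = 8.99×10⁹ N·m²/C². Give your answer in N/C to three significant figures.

For a dipole, E_r = (2kp cosθ)/r³.
kp/r³ = (8.99×10⁹)(4.17×10⁻¹⁰)/(0.0742)³ = 9177 N/C.
E_r = 2·9177·cos33° = 1.539×10⁴ N/C.

E_r ≈ 1.54×10⁴ N/C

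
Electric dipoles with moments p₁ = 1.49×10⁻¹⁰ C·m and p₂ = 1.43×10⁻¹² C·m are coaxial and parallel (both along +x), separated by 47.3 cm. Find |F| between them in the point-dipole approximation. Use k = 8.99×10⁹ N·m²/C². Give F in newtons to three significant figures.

On-axis field of dipole 1 at distance r: E = 2kp₁/r³. Force on dipole 2 is F = p₂·dE/dr (gradient along axis).
dE/dr = −6kp₁/r⁴, so |F| = 6kp₁p₂/r⁴ (attractive for aligned moments).
F = 6(8.99×10⁹)(1.49×10⁻¹⁰)(1.43×10⁻¹²)/(0.473)⁴ = 2.296×10⁻¹⁰ N.

F ≈ 2.30×10⁻¹⁰ N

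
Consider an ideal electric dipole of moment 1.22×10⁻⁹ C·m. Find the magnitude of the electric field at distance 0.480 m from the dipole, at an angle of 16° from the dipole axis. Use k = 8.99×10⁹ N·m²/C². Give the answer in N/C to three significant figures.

At angle θ the dipole field magnitude is E = (kp/r³)·√(1 + 3cos²θ).
kp/r³ = (8.99×10⁹)(1.22×10⁻⁹) / (0.480)³ = 99.17 N/C.
√(1 + 3cos²16°) = √(1 + 3·0.9240) = √3.7721 ≈ 1.9422.
E ≈ 99.17 × 1.942 = 192.6 N/C.

E ≈ 193 N/C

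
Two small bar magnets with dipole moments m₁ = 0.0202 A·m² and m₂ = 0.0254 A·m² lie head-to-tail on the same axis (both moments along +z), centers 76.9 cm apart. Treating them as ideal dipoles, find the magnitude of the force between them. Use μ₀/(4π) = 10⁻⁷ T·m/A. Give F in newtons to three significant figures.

On-axis B of dipole 1: B = (μ₀/4π)·2m₁/r³. Force on dipole 2: F = m₂·dB/dr.
dB/dr = −(μ₀/4π)·6m₁/r⁴, so |F| = (μ₀/4π)·6m₁m₂/r⁴.
F = 6(10⁻⁷)(0.0202)(0.0254)/(0.769)⁴ = 8.803×10⁻¹⁰ N.

F ≈ 8.80×10⁻¹⁰ N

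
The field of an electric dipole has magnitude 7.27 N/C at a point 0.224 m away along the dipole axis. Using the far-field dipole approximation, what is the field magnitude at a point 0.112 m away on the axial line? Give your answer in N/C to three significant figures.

Dipole fields scale as 1/r³ in the far field; the geometry is the same at both points.
E₂ = E₁ · (r₁/r₂)³ = 7.27 · (0.224/0.112)³.
(r₁/r₂)³ = (2)³ = 8.
E₂ ≈ 58.16 N/C.

E ≈ 58.2 N/C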